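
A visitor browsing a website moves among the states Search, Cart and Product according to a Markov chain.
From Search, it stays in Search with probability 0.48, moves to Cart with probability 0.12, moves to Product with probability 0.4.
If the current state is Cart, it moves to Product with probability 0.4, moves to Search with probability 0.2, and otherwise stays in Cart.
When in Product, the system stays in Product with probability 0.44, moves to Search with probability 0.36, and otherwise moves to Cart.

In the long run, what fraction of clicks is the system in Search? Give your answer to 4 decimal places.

0.3704

Let the stationary distribution be π with π = πP and π_1 + π_2 + π_3 = 1.
π_1 = 0.48·π_1 + 0.2·π_2 + 0.36·π_3
π_2 = 0.12·π_1 + 0.4·π_2 + 0.2·π_3
Solving with the normalization constraint gives π = (0.3704, 0.2130, 0.4167).
So the stationary probability of Search is 0.3704.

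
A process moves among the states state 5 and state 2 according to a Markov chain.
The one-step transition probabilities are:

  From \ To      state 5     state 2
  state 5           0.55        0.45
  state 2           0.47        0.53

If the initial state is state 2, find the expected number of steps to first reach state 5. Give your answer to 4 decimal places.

Let t(s) be the expected number of steps to first reach state 5 from state s, with t(state 5) = 0. Conditioning on the first step:
t(state 2) = 1 + 0.53·t(state 2)
Solving: t(state 2) = 2.1277.
Expected steps from state 2 to state 5: 2.1277.

2.1277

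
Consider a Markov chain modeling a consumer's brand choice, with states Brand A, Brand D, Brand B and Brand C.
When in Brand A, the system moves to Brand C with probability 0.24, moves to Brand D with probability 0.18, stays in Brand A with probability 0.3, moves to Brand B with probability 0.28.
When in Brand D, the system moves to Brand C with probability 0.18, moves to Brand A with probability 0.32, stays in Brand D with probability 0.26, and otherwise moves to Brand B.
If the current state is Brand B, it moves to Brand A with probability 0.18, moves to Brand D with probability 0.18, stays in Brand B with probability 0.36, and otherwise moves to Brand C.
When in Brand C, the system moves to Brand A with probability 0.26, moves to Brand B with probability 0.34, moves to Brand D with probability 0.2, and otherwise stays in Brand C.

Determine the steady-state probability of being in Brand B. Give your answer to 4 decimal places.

0.3107

Let the stationary distribution be π with π = πP and π_1 + π_2 + π_3 + π_4 = 1.
π_1 = 0.3·π_1 + 0.32·π_2 + 0.18·π_3 + 0.26·π_4
π_2 = 0.18·π_1 + 0.26·π_2 + 0.18·π_3 + 0.2·π_4
π_3 = 0.28·π_1 + 0.24·π_2 + 0.36·π_3 + 0.34·π_4
Solving with the normalization constraint gives π = (0.2575, 0.2007, 0.3107, 0.2311).
So the stationary probability of Brand B is 0.3107.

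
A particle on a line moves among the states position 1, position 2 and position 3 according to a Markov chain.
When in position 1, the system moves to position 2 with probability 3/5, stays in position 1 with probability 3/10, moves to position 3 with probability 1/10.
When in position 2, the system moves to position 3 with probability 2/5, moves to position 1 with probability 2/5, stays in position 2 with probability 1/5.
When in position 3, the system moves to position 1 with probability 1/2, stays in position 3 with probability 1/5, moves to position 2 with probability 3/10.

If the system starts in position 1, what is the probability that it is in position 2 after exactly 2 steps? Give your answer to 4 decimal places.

Sum over the intermediate state after 1 step:
P = P(position 1→position 1)·P(position 1→position 2) + P(position 1→position 2)·P(position 2→position 2) + P(position 1→position 3)·P(position 3→position 2)
  = 0.3×0.6 + 0.6×0.2 + 0.1×0.3
  = 0.1800 + 0.1200 + 0.0300 = 0.3300

0.3300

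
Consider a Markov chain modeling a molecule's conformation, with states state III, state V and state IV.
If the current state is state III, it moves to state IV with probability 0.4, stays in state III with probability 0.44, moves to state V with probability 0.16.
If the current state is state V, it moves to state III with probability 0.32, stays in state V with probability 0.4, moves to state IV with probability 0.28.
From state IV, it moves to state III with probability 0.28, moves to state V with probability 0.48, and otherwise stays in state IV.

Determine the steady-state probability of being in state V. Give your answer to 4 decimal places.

Let the stationary distribution be π with π = πP and π_1 + π_2 + π_3 = 1.
π_1 = 0.44·π_1 + 0.32·π_2 + 0.28·π_3
π_2 = 0.16·π_1 + 0.4·π_2 + 0.48·π_3
Solving with the normalization constraint gives π = (0.3496, 0.3409, 0.3096).
So the stationary probability of state V is 0.3409.

0.3409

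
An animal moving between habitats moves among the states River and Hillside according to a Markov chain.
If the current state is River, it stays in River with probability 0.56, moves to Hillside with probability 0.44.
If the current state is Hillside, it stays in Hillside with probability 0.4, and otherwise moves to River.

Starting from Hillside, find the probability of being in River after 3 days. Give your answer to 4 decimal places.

0.5770

Propagate the distribution vector 3 days from Hillside.
After 0 days: (0.0000, 1.0000)
After 1 day: (0.6000, 0.4000)
After 2 days: (0.5760, 0.4240)
After 3 days: (0.5770, 0.4230)
P(in River after 3 days) = 0.5770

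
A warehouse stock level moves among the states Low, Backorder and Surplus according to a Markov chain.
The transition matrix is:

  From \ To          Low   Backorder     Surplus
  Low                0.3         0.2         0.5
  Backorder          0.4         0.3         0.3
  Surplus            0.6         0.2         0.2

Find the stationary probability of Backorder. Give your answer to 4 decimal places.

0.2222

Let the stationary distribution be π with π = πP and π_1 + π_2 + π_3 = 1.
π_1 = 0.3·π_1 + 0.4·π_2 + 0.6·π_3
π_2 = 0.2·π_1 + 0.3·π_2 + 0.2·π_3
Solving with the normalization constraint gives π = (0.4274, 0.2222, 0.3504).
So the stationary probability of Backorder is 0.2222.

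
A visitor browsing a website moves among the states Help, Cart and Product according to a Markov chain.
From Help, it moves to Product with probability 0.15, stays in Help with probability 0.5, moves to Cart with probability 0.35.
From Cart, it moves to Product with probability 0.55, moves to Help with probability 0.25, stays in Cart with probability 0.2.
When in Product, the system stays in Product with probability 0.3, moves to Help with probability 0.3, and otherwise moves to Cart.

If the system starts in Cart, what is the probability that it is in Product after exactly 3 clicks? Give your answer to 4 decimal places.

0.3359

Propagate the distribution vector 3 clicks from Cart.
After 0 clicks: (0.0000, 1.0000, 0.0000)
After 1 click: (0.2500, 0.2000, 0.5500)
After 2 clicks: (0.3400, 0.3475, 0.3125)
After 3 clicks: (0.3506, 0.3135, 0.3359)
P(in Product after 3 clicks) = 0.3359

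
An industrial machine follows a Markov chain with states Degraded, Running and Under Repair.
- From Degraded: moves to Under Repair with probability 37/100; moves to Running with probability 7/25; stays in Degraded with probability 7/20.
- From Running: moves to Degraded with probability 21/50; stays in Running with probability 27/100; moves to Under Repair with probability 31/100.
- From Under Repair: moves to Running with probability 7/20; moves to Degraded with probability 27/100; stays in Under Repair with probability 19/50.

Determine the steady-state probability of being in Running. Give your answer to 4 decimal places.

Let the stationary distribution be π with π = πP and π_1 + π_2 + π_3 = 1.
π_1 = 0.35·π_1 + 0.42·π_2 + 0.27·π_3
π_2 = 0.28·π_1 + 0.27·π_2 + 0.35·π_3
Solving with the normalization constraint gives π = (0.3427, 0.3019, 0.3554).
So the stationary probability of Running is 0.3019.

0.3019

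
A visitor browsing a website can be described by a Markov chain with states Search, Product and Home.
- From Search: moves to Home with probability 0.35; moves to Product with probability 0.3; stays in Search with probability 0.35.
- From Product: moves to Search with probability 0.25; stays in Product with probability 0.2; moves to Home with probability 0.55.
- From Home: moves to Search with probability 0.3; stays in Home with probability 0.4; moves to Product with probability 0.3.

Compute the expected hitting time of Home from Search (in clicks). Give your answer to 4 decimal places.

Let t(s) be the expected number of clicks to first reach Home from state s, with t(Home) = 0. Conditioning on the first click:
t(Search) = 1 + 0.35·t(Search) + 0.3·t(Product)
t(Product) = 1 + 0.25·t(Search) + 0.2·t(Product)
Solving: t(Search) = 2.4719, t(Product) = 2.0225.
Expected clicks from Search to Home: 2.4719.

2.4719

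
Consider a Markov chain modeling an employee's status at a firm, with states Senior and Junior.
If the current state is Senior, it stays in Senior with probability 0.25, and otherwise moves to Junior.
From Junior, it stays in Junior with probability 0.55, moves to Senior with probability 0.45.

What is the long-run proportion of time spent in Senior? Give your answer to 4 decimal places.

0.3750

Let the stationary distribution be π with π = πP and π_1 + π_2 = 1.
π_1 = 0.25·π_1 + 0.45·π_2
Solving with the normalization constraint gives π = (0.3750, 0.6250).
So the stationary probability of Senior is 0.3750.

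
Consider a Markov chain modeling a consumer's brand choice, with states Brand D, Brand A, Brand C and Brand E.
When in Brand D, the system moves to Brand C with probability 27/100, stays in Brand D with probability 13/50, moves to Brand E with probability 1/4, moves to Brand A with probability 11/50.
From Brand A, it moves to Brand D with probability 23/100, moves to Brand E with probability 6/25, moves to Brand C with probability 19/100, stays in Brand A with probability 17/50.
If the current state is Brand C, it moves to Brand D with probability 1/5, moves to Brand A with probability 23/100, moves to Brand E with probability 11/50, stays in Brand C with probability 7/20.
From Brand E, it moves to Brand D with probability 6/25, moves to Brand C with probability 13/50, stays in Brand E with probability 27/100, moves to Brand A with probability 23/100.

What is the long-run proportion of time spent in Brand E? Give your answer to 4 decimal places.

0.2443

Let the stationary distribution be π with π = πP and π_1 + π_2 + π_3 + π_4 = 1.
π_1 = 0.26·π_1 + 0.23·π_2 + 0.2·π_3 + 0.24·π_4
π_2 = 0.22·π_1 + 0.34·π_2 + 0.23·π_3 + 0.23·π_4
π_3 = 0.27·π_1 + 0.19·π_2 + 0.35·π_3 + 0.26·π_4
Solving with the normalization constraint gives π = (0.2313, 0.2558, 0.2686, 0.2443).
So the stationary probability of Brand E is 0.2443.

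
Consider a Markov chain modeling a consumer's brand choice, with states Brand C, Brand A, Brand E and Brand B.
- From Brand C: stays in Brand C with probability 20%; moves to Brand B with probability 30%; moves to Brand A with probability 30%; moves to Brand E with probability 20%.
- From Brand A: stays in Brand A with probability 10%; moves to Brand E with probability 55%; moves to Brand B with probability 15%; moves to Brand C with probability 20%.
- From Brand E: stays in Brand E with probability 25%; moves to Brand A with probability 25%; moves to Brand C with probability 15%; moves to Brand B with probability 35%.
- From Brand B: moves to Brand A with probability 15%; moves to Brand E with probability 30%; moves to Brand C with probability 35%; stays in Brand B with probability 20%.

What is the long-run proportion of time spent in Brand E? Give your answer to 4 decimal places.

Let the stationary distribution be π with π = πP and π_1 + π_2 + π_3 + π_4 = 1.
π_1 = 0.2·π_1 + 0.2·π_2 + 0.15·π_3 + 0.35·π_4
π_2 = 0.3·π_1 + 0.1·π_2 + 0.25·π_3 + 0.15·π_4
π_3 = 0.2·π_1 + 0.55·π_2 + 0.25·π_3 + 0.3·π_4
Solving with the normalization constraint gives π = (0.2232, 0.2046, 0.3132, 0.2591).
So the stationary probability of Brand E is 0.3132.

0.3132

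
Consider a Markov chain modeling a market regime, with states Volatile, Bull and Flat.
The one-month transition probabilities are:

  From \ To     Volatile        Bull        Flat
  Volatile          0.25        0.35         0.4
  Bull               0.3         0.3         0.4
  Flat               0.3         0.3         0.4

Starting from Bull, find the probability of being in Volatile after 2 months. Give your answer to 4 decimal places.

Sum over the intermediate state after 1 month:
P = P(Bull→Volatile)·P(Volatile→Volatile) + P(Bull→Bull)·P(Bull→Volatile) + P(Bull→Flat)·P(Flat→Volatile)
  = 0.3×0.25 + 0.3×0.3 + 0.4×0.3
  = 0.0750 + 0.0900 + 0.1200 = 0.2850

0.2850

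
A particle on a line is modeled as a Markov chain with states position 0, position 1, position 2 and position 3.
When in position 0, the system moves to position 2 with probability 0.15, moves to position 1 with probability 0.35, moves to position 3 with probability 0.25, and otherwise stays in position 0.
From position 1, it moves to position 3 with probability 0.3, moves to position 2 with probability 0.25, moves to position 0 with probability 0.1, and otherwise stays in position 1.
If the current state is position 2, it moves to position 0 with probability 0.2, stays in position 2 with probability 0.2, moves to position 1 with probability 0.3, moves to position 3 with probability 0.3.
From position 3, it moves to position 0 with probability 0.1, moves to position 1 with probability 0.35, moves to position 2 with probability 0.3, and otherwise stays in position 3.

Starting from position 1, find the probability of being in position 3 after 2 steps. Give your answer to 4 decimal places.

0.2800

Propagate the distribution vector 2 steps from position 1.
After 0 steps: (0.0000, 1.0000, 0.0000, 0.0000)
After 1 step: (0.1000, 0.3500, 0.2500, 0.3000)
After 2 steps: (0.1400, 0.3375, 0.2425, 0.2800)
P(in position 3 after 2 steps) = 0.2800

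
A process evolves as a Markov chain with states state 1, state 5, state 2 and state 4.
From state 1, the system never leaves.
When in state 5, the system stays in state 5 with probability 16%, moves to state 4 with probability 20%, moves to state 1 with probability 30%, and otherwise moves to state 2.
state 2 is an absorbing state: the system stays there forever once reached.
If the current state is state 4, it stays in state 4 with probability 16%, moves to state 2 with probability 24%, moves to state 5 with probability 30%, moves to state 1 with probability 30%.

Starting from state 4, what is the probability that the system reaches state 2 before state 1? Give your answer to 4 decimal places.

Let h(s) be the probability of absorption at state 2 starting from transient state s. Then h(state 2) = 1 and h(state 1) = 0. By first-step analysis:
h(state 5) = 0.3·0 + 0.16·h(state 5) + 0.34·1 + 0.2·h(state 4)
h(state 4) = 0.3·0 + 0.3·h(state 5) + 0.24·1 + 0.16·h(state 4)
Solving: h(state 5) = 0.5167, h(state 4) = 0.4703.
Starting from state 4, the probability is 0.4703.

0.4703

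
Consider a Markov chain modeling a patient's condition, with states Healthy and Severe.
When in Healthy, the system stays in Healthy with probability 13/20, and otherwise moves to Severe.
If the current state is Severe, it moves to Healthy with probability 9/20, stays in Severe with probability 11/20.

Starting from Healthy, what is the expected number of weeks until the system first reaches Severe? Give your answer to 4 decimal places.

2.8571

Let t(s) be the expected number of weeks to first reach Severe from state s, with t(Severe) = 0. Conditioning on the first week:
t(Healthy) = 1 + 0.65·t(Healthy)
Solving: t(Healthy) = 2.8571.
Expected weeks from Healthy to Severe: 2.8571.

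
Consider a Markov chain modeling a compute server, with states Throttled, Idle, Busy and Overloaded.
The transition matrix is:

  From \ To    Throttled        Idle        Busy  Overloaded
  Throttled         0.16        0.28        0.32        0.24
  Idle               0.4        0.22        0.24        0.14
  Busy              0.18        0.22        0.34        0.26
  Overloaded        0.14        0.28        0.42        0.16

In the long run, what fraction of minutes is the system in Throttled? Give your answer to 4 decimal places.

0.2214

Let the stationary distribution be π with π = πP and π_1 + π_2 + π_3 + π_4 = 1.
π_1 = 0.16·π_1 + 0.4·π_2 + 0.18·π_3 + 0.14·π_4
π_2 = 0.28·π_1 + 0.22·π_2 + 0.22·π_3 + 0.28·π_4
π_3 = 0.32·π_1 + 0.24·π_2 + 0.34·π_3 + 0.42·π_4
Solving with the normalization constraint gives π = (0.2214, 0.2456, 0.3275, 0.2055).
So the stationary probability of Throttled is 0.2214.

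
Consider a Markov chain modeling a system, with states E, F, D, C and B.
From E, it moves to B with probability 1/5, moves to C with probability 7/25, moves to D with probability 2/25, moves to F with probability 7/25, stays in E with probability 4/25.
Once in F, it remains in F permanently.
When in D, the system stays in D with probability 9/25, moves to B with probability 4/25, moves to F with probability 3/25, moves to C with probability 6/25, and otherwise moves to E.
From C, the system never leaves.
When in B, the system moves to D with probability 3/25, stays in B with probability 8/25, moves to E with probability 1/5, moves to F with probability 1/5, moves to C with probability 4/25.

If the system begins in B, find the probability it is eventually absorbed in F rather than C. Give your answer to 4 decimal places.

Let h(s) be the probability of absorption at F starting from transient state s. Then h(F) = 1 and h(C) = 0. By first-step analysis:
h(E) = 0.16·h(E) + 0.28·1 + 0.08·h(D) + 0.28·0 + 0.2·h(B)
h(D) = 0.12·h(E) + 0.12·1 + 0.36·h(D) + 0.24·0 + 0.16·h(B)
h(B) = 0.2·h(E) + 0.2·1 + 0.12·h(D) + 0.16·0 + 0.32·h(B)
Solving: h(E) = 0.4939, h(D) = 0.4080, h(B) = 0.5114.
Starting from B, the probability is 0.5114.

0.5114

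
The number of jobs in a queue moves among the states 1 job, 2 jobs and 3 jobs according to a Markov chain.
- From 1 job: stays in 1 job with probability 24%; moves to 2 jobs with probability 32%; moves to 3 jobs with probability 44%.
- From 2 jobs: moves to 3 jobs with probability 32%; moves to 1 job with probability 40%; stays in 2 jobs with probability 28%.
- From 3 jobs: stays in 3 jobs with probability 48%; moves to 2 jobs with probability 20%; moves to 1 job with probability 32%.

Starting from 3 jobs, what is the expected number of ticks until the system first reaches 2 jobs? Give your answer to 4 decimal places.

Let t(s) be the expected number of ticks to first reach 2 jobs from state s, with t(2 jobs) = 0. Conditioning on the first tick:
t(1 job) = 1 + 0.24·t(1 job) + 0.44·t(3 jobs)
t(3 jobs) = 1 + 0.32·t(1 job) + 0.48·t(3 jobs)
Solving: t(1 job) = 3.7736, t(3 jobs) = 4.2453.
Expected ticks from 3 jobs to 2 jobs: 4.2453.

4.2453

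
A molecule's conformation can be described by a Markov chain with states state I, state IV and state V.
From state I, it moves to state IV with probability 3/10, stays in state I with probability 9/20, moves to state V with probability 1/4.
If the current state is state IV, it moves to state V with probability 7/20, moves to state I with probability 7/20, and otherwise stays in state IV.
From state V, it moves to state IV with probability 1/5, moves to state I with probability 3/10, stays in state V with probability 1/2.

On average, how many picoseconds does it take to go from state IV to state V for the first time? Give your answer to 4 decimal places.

3.2143

Let t(s) be the expected number of picoseconds to first reach state V from state s, with t(state V) = 0. Conditioning on the first picosecond:
t(state I) = 1 + 0.45·t(state I) + 0.3·t(state IV)
t(state IV) = 1 + 0.35·t(state I) + 0.3·t(state IV)
Solving: t(state I) = 3.5714, t(state IV) = 3.2143.
Expected picoseconds from state IV to state V: 3.2143.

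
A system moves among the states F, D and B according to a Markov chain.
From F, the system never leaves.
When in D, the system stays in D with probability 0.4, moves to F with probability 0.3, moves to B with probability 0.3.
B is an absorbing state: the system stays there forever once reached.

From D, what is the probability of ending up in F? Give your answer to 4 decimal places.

Let h(s) be the probability of absorption at F starting from transient state s. Then h(F) = 1 and h(B) = 0. By first-step analysis:
h(D) = 0.3·1 + 0.4·h(D) + 0.3·0
Solving: h(D) = 0.5000.
Starting from D, the probability is 0.5000.

0.5000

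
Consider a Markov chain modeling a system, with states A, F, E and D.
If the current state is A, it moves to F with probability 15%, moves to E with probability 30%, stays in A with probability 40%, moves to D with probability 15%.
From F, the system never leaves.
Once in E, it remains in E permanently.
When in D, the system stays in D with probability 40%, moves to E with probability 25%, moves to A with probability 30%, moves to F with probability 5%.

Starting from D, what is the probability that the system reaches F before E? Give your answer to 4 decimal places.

Let h(s) be the probability of absorption at F starting from transient state s. Then h(F) = 1 and h(E) = 0. By first-step analysis:
h(A) = 0.4·h(A) + 0.15·1 + 0.3·0 + 0.15·h(D)
h(D) = 0.3·h(A) + 0.05·1 + 0.25·0 + 0.4·h(D)
Solving: h(A) = 0.3095, h(D) = 0.2381.
Starting from D, the probability is 0.2381.

0.2381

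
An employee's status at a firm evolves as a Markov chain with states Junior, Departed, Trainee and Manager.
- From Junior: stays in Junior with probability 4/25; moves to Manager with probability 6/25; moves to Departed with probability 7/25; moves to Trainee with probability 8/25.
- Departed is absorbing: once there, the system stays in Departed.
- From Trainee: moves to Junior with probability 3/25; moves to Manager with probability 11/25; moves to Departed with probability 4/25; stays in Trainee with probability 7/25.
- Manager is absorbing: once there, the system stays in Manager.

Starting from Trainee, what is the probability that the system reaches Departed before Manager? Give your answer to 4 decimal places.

0.2966

Let h(s) be the probability of absorption at Departed starting from transient state s. Then h(Departed) = 1 and h(Manager) = 0. By first-step analysis:
h(Junior) = 0.16·h(Junior) + 0.28·1 + 0.32·h(Trainee) + 0.24·0
h(Trainee) = 0.12·h(Junior) + 0.16·1 + 0.28·h(Trainee) + 0.44·0
Solving: h(Junior) = 0.4463, h(Trainee) = 0.2966.
Starting from Trainee, the probability is 0.2966.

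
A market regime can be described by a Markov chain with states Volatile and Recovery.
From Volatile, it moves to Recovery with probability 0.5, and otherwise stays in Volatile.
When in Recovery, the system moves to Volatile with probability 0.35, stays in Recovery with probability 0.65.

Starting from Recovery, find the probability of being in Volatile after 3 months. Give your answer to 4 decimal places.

Propagate the distribution vector 3 months from Recovery.
After 0 months: (0.0000, 1.0000)
After 1 month: (0.3500, 0.6500)
After 2 months: (0.4025, 0.5975)
After 3 months: (0.4104, 0.5896)
P(in Volatile after 3 months) = 0.4104

0.4104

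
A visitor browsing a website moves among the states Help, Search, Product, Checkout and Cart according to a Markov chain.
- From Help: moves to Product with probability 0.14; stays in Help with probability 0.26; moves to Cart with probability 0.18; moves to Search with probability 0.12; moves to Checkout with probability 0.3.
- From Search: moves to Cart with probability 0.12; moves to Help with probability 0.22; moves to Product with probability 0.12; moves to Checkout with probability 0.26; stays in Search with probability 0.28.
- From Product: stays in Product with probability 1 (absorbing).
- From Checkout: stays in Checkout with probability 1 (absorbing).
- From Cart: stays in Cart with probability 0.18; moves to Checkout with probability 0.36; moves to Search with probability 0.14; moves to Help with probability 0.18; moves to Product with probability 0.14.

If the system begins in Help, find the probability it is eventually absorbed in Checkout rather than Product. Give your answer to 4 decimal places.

Let h(s) be the probability of absorption at Checkout starting from transient state s. Then h(Checkout) = 1 and h(Product) = 0. By first-step analysis:
h(Help) = 0.26·h(Help) + 0.12·h(Search) + 0.14·0 + 0.3·1 + 0.18·h(Cart)
h(Search) = 0.22·h(Help) + 0.28·h(Search) + 0.12·0 + 0.26·1 + 0.12·h(Cart)
h(Cart) = 0.18·h(Help) + 0.14·h(Search) + 0.14·0 + 0.36·1 + 0.18·h(Cart)
Solving: h(Help) = 0.6895, h(Search) = 0.6898, h(Cart) = 0.7082.
Starting from Help, the probability is 0.6895.

0.6895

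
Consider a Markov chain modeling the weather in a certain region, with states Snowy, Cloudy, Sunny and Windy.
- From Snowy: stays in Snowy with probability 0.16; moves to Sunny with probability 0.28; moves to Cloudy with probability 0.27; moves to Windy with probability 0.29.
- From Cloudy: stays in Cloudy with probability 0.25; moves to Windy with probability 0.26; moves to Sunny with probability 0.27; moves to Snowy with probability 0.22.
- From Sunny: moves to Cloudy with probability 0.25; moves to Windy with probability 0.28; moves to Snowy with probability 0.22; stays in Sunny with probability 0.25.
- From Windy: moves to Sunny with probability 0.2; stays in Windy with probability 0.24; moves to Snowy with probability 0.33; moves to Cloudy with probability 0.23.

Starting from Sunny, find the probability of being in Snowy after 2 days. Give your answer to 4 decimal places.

0.2376

Propagate the distribution vector 2 days from Sunny.
After 0 days: (0.0000, 0.0000, 1.0000, 0.0000)
After 1 day: (0.2200, 0.2500, 0.2500, 0.2800)
After 2 days: (0.2376, 0.2488, 0.2476, 0.2660)
P(in Snowy after 2 days) = 0.2376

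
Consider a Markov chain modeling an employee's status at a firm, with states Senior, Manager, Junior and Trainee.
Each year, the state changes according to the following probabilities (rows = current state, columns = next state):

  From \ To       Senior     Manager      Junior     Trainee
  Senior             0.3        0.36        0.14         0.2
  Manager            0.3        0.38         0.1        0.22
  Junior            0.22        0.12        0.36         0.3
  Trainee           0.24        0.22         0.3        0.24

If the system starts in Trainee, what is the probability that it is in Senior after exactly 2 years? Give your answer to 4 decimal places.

Propagate the distribution vector 2 years from Trainee.
After 0 years: (0.0000, 0.0000, 0.0000, 1.0000)
After 1 year: (0.2400, 0.2200, 0.3000, 0.2400)
After 2 years: (0.2616, 0.2588, 0.2356, 0.2440)
P(in Senior after 2 years) = 0.2616

0.2616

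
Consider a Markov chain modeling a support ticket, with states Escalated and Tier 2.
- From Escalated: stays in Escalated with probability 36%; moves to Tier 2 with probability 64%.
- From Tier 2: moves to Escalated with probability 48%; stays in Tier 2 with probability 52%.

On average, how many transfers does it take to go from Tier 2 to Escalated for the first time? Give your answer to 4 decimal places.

Let t(s) be the expected number of transfers to first reach Escalated from state s, with t(Escalated) = 0. Conditioning on the first transfer:
t(Tier 2) = 1 + 0.52·t(Tier 2)
Solving: t(Tier 2) = 2.0833.
Expected transfers from Tier 2 to Escalated: 2.0833.

2.0833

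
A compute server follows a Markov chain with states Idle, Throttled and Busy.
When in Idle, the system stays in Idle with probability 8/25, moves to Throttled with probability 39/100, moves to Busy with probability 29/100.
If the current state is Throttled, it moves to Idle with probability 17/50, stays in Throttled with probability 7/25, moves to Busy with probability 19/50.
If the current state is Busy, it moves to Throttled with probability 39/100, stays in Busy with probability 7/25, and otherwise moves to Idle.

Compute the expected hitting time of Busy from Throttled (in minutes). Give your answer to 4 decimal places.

Let t(s) be the expected number of minutes to first reach Busy from state s, with t(Busy) = 0. Conditioning on the first minute:
t(Idle) = 1 + 0.32·t(Idle) + 0.39·t(Throttled)
t(Throttled) = 1 + 0.34·t(Idle) + 0.28·t(Throttled)
Solving: t(Idle) = 3.1092, t(Throttled) = 2.8571.
Expected minutes from Throttled to Busy: 2.8571.

2.8571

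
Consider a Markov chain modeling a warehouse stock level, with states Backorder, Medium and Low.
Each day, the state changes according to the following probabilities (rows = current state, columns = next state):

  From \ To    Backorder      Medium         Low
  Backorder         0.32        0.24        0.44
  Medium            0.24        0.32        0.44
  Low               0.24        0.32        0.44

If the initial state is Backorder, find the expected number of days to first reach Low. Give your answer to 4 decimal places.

2.2727

Let t(s) be the expected number of days to first reach Low from state s, with t(Low) = 0. Conditioning on the first day:
t(Backorder) = 1 + 0.32·t(Backorder) + 0.24·t(Medium)
t(Medium) = 1 + 0.24·t(Backorder) + 0.32·t(Medium)
Solving: t(Backorder) = 2.2727, t(Medium) = 2.2727.
Expected days from Backorder to Low: 2.2727.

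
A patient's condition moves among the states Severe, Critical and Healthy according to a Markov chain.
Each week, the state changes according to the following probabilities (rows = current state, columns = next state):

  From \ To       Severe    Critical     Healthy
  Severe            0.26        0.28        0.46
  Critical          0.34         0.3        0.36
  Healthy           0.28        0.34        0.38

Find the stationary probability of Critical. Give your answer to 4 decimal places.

Let the stationary distribution be π with π = πP and π_1 + π_2 + π_3 = 1.
π_1 = 0.26·π_1 + 0.34·π_2 + 0.28·π_3
π_2 = 0.28·π_1 + 0.3·π_2 + 0.34·π_3
Solving with the normalization constraint gives π = (0.2927, 0.3100, 0.3972).
So the stationary probability of Critical is 0.3100.

0.3100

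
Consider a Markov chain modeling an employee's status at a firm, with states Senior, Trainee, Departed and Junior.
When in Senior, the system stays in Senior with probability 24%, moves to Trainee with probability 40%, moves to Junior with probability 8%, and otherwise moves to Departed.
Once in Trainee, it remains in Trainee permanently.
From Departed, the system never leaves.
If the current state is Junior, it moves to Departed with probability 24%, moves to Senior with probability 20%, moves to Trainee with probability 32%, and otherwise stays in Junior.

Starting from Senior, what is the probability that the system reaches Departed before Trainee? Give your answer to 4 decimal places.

0.4131

Let h(s) be the probability of absorption at Departed starting from transient state s. Then h(Departed) = 1 and h(Trainee) = 0. By first-step analysis:
h(Senior) = 0.24·h(Senior) + 0.4·0 + 0.28·1 + 0.08·h(Junior)
h(Junior) = 0.2·h(Senior) + 0.32·0 + 0.24·1 + 0.24·h(Junior)
Solving: h(Senior) = 0.4131, h(Junior) = 0.4245.
Starting from Senior, the probability is 0.4131.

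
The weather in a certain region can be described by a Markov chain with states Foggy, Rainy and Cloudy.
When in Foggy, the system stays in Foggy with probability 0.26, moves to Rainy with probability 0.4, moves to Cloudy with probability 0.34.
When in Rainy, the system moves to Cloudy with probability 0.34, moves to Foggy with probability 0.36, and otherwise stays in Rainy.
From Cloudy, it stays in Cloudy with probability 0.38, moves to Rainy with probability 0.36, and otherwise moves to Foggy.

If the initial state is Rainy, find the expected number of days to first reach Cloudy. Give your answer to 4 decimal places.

2.9412

Let t(s) be the expected number of days to first reach Cloudy from state s, with t(Cloudy) = 0. Conditioning on the first day:
t(Foggy) = 1 + 0.26·t(Foggy) + 0.4·t(Rainy)
t(Rainy) = 1 + 0.36·t(Foggy) + 0.3·t(Rainy)
Solving: t(Foggy) = 2.9412, t(Rainy) = 2.9412.
Expected days from Rainy to Cloudy: 2.9412.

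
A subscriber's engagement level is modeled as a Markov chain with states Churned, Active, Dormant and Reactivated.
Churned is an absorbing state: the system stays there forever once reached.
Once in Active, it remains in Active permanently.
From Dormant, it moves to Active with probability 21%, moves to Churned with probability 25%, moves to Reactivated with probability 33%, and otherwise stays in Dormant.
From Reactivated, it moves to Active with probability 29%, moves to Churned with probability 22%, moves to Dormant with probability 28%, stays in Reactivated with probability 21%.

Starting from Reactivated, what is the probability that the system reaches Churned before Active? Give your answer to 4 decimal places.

0.4585

Let h(s) be the probability of absorption at Churned starting from transient state s. Then h(Churned) = 1 and h(Active) = 0. By first-step analysis:
h(Dormant) = 0.25·1 + 0.21·0 + 0.21·h(Dormant) + 0.33·h(Reactivated)
h(Reactivated) = 0.22·1 + 0.29·0 + 0.28·h(Dormant) + 0.21·h(Reactivated)
Solving: h(Dormant) = 0.5080, h(Reactivated) = 0.4585.
Starting from Reactivated, the probability is 0.4585.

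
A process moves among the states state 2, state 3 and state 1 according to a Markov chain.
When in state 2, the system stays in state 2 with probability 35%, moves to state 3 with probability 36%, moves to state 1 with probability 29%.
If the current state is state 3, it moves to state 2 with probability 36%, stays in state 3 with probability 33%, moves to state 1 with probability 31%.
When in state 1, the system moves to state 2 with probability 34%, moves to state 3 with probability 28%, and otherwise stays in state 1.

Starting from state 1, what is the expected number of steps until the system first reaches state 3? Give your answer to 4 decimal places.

3.2523

Let t(s) be the expected number of steps to first reach state 3 from state s, with t(state 3) = 0. Conditioning on the first step:
t(state 2) = 1 + 0.35·t(state 2) + 0.29·t(state 1)
t(state 1) = 1 + 0.34·t(state 2) + 0.38·t(state 1)
Solving: t(state 2) = 2.9895, t(state 1) = 3.2523.
Expected steps from state 1 to state 3: 3.2523.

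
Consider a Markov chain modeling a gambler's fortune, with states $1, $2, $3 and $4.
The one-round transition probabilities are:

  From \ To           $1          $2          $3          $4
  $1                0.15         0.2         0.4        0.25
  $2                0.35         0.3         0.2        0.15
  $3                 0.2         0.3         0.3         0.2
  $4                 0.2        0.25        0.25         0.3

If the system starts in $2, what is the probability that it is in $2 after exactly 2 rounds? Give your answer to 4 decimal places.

0.2575

Propagate the distribution vector 2 rounds from $2.
After 0 rounds: (0.0000, 1.0000, 0.0000, 0.0000)
After 1 round: (0.3500, 0.3000, 0.2000, 0.1500)
After 2 rounds: (0.2275, 0.2575, 0.2975, 0.2175)
P(in $2 after 2 rounds) = 0.2575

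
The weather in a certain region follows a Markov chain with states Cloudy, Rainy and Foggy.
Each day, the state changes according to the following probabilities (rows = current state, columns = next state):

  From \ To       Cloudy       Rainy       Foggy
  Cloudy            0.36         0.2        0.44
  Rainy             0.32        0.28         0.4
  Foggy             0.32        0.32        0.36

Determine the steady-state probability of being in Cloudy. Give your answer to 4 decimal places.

0.3333

Let the stationary distribution be π with π = πP and π_1 + π_2 + π_3 = 1.
π_1 = 0.36·π_1 + 0.32·π_2 + 0.32·π_3
π_2 = 0.2·π_1 + 0.28·π_2 + 0.32·π_3
Solving with the normalization constraint gives π = (0.3333, 0.2692, 0.3974).
So the stationary probability of Cloudy is 0.3333.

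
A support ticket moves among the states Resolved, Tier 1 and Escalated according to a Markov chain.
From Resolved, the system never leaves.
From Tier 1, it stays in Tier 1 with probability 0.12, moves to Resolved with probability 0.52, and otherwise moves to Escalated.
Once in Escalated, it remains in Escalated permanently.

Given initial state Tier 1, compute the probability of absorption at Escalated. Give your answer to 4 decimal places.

Let h(s) be the probability of absorption at Escalated starting from transient state s. Then h(Escalated) = 1 and h(Resolved) = 0. By first-step analysis:
h(Tier 1) = 0.52·0 + 0.12·h(Tier 1) + 0.36·1
Solving: h(Tier 1) = 0.4091.
Starting from Tier 1, the probability is 0.4091.

0.4091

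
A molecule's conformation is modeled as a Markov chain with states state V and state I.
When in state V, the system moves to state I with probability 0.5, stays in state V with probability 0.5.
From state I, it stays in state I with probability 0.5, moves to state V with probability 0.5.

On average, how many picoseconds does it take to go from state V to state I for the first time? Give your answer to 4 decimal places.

2.0000

Let t(s) be the expected number of picoseconds to first reach state I from state s, with t(state I) = 0. Conditioning on the first picosecond:
t(state V) = 1 + 0.5·t(state V)
Solving: t(state V) = 2.0000.
Expected picoseconds from state V to state I: 2.0000.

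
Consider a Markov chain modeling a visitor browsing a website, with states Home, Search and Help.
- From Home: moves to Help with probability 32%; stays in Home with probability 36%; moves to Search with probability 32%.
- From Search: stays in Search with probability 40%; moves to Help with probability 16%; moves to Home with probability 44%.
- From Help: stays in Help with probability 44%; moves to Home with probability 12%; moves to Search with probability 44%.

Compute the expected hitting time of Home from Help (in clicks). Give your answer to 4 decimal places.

Let t(s) be the expected number of clicks to first reach Home from state s, with t(Home) = 0. Conditioning on the first click:
t(Search) = 1 + 0.4·t(Search) + 0.16·t(Help)
t(Help) = 1 + 0.44·t(Search) + 0.44·t(Help)
Solving: t(Search) = 2.7108, t(Help) = 3.9157.
Expected clicks from Help to Home: 3.9157.

3.9157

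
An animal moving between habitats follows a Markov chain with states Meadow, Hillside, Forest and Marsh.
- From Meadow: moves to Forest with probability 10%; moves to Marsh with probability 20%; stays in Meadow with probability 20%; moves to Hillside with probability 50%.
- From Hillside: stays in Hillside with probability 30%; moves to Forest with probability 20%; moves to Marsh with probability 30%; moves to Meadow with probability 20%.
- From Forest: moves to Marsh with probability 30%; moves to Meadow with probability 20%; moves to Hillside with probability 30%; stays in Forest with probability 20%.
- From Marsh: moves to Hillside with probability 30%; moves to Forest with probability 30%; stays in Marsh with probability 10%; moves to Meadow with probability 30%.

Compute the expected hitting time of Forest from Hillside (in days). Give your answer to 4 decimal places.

4.9794

Let t(s) be the expected number of days to first reach Forest from state s, with t(Forest) = 0. Conditioning on the first day:
t(Meadow) = 1 + 0.2·t(Meadow) + 0.5·t(Hillside) + 0.2·t(Marsh)
t(Hillside) = 1 + 0.2·t(Meadow) + 0.3·t(Hillside) + 0.3·t(Marsh)
t(Marsh) = 1 + 0.3·t(Meadow) + 0.3·t(Hillside) + 0.1·t(Marsh)
Solving: t(Meadow) = 5.5144, t(Hillside) = 4.9794, t(Marsh) = 4.6091.
Expected days from Hillside to Forest: 4.9794.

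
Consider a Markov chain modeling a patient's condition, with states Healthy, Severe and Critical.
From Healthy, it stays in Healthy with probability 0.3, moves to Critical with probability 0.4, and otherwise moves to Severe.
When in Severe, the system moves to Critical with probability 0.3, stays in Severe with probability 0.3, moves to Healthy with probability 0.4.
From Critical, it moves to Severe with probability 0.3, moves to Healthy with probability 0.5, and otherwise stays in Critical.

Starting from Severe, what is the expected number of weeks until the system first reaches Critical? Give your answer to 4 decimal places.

Let t(s) be the expected number of weeks to first reach Critical from state s, with t(Critical) = 0. Conditioning on the first week:
t(Healthy) = 1 + 0.3·t(Healthy) + 0.3·t(Severe)
t(Severe) = 1 + 0.4·t(Healthy) + 0.3·t(Severe)
Solving: t(Healthy) = 2.7027, t(Severe) = 2.9730.
Expected weeks from Severe to Critical: 2.9730.

2.9730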